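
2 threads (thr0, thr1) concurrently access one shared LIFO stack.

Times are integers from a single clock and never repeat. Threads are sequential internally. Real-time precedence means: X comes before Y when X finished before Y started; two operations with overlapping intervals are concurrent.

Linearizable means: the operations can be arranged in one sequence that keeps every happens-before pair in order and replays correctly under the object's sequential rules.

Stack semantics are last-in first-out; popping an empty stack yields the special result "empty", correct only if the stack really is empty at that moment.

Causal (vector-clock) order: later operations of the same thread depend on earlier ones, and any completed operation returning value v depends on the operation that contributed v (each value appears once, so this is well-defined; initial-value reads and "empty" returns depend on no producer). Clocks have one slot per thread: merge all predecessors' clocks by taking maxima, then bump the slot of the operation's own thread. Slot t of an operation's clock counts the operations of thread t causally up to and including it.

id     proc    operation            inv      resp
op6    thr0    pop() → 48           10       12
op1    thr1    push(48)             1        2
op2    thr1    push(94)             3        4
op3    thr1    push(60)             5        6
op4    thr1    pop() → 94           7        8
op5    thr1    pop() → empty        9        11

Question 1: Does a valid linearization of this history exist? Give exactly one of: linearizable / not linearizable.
not linearizable

through event 7 a valid linearization exists; event 8 (op4 responding at time 8) ends that
exactly one order of the 4 completed ops respects real time; the LIFO stack replay fails
for example op1, op2, op3, op4 fails at step 4: op4 pop() → 94 is not legal there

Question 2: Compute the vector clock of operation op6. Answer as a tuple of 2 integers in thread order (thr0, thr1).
(1, 1)

root op op1, invoked 1: fresh clock plus thr1's own tick → (0, 1)
invoked at 3, op2 merges VC(op1)=(0, 1) and bumps thr1's slot → (0, 2)
invoked at 10, op6 merges VC(op1)=(0, 1) and bumps thr0's slot → (1, 1)
invoked at 5, op3 merges VC(op2)=(0, 2) and bumps thr1's slot → (0, 3)
invoked at 7, op4 merges VC(op2)=(0, 2), VC(op3)=(0, 3) and bumps thr1's slot → (0, 4)
invoked at 9, op5 merges VC(op4)=(0, 4) and bumps thr1's slot → (0, 5)
target: VC(op6) = (1, 1)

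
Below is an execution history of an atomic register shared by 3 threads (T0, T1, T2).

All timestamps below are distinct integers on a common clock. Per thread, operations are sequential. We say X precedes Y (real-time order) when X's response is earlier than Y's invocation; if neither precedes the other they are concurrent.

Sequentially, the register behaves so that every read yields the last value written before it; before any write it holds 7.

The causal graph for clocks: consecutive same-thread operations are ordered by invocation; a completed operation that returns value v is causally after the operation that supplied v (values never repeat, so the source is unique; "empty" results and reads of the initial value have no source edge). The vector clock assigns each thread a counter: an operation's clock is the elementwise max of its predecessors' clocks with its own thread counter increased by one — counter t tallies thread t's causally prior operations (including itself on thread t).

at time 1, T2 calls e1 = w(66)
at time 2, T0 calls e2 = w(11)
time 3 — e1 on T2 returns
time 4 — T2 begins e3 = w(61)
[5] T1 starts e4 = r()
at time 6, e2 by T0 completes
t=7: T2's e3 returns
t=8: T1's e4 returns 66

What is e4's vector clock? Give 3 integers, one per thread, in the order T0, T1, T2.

(0, 1, 1)

e1, invoked 1, has no incoming edges; only T2's bump applies → (0, 0, 1)
e2, invoked 2, has no incoming edges; only T0's bump applies → (1, 0, 0)
e3, invoked 4, takes VC(e1)=(0, 0, 1) under max, adds 1 for T2 → (0, 0, 2)
e4, invoked 5, takes VC(e1)=(0, 0, 1) under max, adds 1 for T1 → (0, 1, 1)
target: VC(e4) = (0, 1, 1)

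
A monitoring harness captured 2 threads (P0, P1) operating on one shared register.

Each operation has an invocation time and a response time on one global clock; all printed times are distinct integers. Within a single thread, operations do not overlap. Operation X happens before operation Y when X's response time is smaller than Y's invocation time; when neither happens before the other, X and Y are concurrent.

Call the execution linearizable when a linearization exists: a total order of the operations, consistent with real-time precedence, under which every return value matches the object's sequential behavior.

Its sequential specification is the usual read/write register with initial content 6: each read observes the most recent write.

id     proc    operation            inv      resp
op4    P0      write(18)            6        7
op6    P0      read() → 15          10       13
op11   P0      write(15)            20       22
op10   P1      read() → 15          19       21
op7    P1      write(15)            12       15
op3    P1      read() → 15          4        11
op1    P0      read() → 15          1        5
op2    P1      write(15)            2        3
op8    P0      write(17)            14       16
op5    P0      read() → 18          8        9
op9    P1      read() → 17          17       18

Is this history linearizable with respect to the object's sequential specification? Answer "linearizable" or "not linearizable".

linearizable

a witness: op2, op1, op3, op4, op5, op7, op6, op8, op9, op11, op10
step 1: op2 write(15) — value 15
step 2: op1 read() → 15 — value 15
step 3: op3 read() → 15 — value 15
step 4: op4 write(18) — value 18
step 5: op5 read() → 18 — value 18
step 6: op7 write(15) — value 15
step 7: op6 read() → 15 — value 15
step 8: op8 write(17) — value 17
step 9: op9 read() → 17 — value 17
step 10: op11 write(15) — value 15
step 11: op10 read() → 15 — value 15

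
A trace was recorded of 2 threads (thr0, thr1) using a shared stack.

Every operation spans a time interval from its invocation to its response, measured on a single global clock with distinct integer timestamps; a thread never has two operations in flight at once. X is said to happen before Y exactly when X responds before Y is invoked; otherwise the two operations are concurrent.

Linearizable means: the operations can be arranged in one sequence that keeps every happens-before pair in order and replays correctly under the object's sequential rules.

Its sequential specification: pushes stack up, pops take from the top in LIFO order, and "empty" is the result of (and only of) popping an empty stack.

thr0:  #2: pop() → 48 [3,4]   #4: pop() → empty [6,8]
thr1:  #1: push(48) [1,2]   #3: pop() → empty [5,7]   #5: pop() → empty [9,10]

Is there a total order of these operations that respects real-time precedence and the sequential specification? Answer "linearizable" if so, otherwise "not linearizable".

witness order: #1, #2, #3, #4, #5
after step 1 (#1 push(48)): stack <48>
after step 2 (#2 pop() → 48): stack <>
after step 3 (#3 pop() → empty): stack <>
after step 4 (#4 pop() → empty): stack <>
after step 5 (#5 pop() → empty): stack <>

linearizable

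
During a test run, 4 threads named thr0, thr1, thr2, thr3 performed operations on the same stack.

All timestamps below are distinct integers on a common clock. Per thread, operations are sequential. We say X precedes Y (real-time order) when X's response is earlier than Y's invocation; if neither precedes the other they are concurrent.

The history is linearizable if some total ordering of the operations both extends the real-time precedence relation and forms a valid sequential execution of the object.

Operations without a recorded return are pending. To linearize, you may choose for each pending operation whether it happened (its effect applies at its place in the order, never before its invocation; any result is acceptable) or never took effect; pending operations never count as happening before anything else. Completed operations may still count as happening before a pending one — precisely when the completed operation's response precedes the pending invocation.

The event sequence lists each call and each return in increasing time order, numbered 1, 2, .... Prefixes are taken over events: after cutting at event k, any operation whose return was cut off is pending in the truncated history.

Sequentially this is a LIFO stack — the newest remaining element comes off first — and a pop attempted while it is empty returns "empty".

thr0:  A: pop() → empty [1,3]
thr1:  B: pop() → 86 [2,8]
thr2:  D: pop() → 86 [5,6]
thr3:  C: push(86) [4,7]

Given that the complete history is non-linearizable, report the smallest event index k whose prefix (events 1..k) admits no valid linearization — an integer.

events 1..7 are still linearizable — one witness is A, B, C, D:
after step 1 (A pop() → empty): stack <>
after step 2 (B pop() (pending, included)): stack <>
after step 3 (C push(86)): stack <86>
after step 4 (D pop() → 86): stack <>
at event 8 (B's time-8 response) nothing linearizes any more
for example A, B, C, D fails at step 2: B pop() → 86 is not legal there
for example A, B, D, C fails at step 2: B pop() → 86 is not legal there

8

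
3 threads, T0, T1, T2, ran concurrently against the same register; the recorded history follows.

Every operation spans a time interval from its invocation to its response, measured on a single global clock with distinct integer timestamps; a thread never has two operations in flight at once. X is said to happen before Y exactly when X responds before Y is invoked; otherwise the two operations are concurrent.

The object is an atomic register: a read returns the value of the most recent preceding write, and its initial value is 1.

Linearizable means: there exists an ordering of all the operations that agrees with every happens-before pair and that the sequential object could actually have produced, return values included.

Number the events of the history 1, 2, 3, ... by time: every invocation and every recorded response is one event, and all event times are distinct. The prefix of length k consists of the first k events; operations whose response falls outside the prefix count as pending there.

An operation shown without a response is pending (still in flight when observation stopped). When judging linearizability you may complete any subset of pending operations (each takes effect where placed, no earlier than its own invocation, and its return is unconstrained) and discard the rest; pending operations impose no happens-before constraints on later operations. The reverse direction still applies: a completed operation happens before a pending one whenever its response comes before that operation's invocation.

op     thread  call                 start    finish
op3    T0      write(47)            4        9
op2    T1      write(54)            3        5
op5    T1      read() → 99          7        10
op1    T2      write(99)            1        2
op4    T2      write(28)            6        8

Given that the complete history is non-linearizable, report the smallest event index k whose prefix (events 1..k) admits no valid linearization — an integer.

a valid linearization of events 1..9 exists, for instance op1, op2, op3, op4:
1. op1 write(99), leaving value 99
2. op2 write(54), leaving value 54
3. op3 write(47), leaving value 47
4. op4 write(28), leaving value 28
event 10 — op5's response, time 10 — after it, nothing linearizes
e.g. op1, op2, op3, op4, op5: illegal at step 5, since op5 read() → 99 cannot apply there
e.g. op1, op2, op3, op5, op4: illegal at step 4, since op5 read() → 99 cannot apply there

10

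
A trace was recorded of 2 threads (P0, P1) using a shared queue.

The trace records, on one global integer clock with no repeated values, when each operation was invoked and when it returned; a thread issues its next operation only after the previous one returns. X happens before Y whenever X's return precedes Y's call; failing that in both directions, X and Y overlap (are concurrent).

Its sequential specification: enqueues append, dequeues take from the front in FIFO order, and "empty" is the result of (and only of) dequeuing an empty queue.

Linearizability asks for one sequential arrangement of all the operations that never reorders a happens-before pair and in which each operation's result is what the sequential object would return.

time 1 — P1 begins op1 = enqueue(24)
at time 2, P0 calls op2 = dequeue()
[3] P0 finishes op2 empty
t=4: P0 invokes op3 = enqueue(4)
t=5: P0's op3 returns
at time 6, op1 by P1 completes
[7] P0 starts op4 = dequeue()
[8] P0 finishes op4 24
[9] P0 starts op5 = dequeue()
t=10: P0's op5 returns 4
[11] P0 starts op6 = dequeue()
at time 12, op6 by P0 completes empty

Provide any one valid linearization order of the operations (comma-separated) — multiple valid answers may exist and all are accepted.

1. op2 dequeue() → empty, leaving queue <>
2. op1 enqueue(24), leaving queue <24>
3. op3 enqueue(4), leaving queue <24,4>
4. op4 dequeue() → 24, leaving queue <4>
5. op5 dequeue() → 4, leaving queue <>
6. op6 dequeue() → empty, leaving queue <>

op2, op1, op3, op4, op5, op6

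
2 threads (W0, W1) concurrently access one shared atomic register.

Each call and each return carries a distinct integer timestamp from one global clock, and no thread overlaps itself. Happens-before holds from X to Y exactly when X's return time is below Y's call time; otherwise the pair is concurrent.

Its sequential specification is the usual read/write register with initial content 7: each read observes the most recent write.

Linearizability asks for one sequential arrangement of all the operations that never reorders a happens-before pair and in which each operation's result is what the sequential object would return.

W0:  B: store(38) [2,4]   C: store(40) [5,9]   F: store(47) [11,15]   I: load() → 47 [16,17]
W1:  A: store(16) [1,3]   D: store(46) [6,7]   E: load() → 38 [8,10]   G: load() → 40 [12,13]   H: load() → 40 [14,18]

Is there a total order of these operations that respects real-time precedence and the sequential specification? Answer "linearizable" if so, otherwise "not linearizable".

the violation lands at event 10, E's response at time 10: events 1..9 linearize, events 1..10 do not
the 5 completed operations admit 6 real-time orders; each fails the atomic register replay
take A, B, C, D, E: step 5 already fails, because E load() → 38 cannot occur there
take A, B, D, C, E: step 5 already fails, because E load() → 38 cannot occur there

not linearizable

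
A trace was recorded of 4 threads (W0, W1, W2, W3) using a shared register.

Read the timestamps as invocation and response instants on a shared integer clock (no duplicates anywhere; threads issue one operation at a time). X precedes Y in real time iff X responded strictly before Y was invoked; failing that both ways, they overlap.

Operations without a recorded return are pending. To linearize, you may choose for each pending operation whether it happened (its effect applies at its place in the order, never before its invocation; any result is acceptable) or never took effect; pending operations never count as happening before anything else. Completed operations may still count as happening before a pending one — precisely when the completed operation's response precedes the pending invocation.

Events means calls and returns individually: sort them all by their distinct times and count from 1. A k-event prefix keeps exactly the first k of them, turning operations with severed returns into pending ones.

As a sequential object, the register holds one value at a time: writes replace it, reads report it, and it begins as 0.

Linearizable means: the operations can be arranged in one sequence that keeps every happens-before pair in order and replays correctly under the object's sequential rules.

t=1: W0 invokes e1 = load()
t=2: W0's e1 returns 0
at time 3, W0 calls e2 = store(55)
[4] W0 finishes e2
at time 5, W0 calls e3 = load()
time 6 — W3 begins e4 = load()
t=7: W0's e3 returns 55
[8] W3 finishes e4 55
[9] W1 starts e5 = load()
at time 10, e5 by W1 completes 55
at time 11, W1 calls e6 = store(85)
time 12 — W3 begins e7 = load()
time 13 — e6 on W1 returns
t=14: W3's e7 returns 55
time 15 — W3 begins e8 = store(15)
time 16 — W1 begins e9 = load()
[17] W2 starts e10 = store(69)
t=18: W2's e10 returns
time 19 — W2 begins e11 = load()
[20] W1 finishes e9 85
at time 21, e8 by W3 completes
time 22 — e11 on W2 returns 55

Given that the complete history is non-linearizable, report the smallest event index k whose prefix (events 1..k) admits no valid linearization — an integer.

22

one valid order for events 1..21 is e1, e2, e3, e4, e5, e7, e6, e9, e8, e10:
step 1: e1 load() → 0 — value 0
step 2: e2 store(55) — value 55
step 3: e3 load() → 55 — value 55
step 4: e4 load() → 55 — value 55
step 5: e5 load() → 55 — value 55
step 6: e7 load() → 55 — value 55
step 7: e6 store(85) — value 85
step 8: e9 load() → 85 — value 85
step 9: e8 store(15) — value 15
step 10: e10 store(69) — value 69
at event 22 (e11's time-22 response) nothing linearizes any more
e.g. e1, e2, e3, e4, e5, e6, e7, e8, e9, e10, e11: illegal at step 7, since e7 load() → 55 cannot apply there
e.g. e1, e2, e3, e4, e5, e6, e7, e8, e10, e9, e11: illegal at step 7, since e7 load() → 55 cannot apply there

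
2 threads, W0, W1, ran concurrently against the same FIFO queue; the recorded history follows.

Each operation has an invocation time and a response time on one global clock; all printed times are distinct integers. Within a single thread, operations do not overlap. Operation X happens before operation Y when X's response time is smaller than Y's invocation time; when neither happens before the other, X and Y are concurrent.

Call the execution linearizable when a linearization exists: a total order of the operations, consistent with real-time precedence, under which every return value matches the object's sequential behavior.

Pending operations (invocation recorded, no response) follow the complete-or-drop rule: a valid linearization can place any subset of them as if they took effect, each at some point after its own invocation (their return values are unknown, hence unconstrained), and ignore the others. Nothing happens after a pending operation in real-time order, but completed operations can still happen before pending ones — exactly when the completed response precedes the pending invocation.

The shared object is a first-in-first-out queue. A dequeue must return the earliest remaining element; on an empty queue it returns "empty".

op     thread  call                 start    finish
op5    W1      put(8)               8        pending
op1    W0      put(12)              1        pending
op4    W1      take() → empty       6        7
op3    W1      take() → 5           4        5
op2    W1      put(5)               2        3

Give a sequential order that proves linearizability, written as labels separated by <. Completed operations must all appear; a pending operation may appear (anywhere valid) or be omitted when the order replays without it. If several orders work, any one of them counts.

op2 < op3 < op4

1. op2 put(5), leaving queue <5>
2. op3 take() → 5, leaving queue <>
3. op4 take() → empty, leaving queue <>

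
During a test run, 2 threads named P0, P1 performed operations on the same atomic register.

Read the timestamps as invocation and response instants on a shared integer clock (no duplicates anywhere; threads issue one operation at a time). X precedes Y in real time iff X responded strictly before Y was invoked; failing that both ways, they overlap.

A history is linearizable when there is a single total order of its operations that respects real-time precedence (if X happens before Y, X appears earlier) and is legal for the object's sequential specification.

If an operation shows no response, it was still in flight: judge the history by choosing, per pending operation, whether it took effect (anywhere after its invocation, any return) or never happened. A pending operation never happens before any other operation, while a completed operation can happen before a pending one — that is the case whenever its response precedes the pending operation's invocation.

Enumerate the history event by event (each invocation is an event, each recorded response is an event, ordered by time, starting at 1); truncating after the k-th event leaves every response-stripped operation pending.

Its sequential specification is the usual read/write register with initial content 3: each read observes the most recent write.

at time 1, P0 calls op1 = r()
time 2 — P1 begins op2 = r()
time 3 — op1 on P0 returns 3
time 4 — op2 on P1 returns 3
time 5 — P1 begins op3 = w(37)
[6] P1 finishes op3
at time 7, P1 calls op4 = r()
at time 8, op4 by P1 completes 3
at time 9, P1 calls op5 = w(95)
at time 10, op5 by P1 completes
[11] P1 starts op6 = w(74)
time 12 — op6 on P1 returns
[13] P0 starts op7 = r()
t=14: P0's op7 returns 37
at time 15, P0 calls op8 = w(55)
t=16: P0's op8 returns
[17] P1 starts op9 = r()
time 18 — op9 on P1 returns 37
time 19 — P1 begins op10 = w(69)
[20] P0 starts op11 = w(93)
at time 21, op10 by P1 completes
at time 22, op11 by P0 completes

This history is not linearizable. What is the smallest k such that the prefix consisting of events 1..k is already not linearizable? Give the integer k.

one valid order for events 1..7 is op1, op2, op3:
step 1: op1 r() → 3 — value 3
step 2: op2 r() → 3 — value 3
step 3: op3 w(37) — value 37
at event 8 (op4's time-8 response) nothing linearizes any more
e.g. op1, op2, op3, op4: illegal at step 4, since op4 r() → 3 cannot apply there
e.g. op2, op1, op3, op4: illegal at step 4, since op4 r() → 3 cannot apply there

8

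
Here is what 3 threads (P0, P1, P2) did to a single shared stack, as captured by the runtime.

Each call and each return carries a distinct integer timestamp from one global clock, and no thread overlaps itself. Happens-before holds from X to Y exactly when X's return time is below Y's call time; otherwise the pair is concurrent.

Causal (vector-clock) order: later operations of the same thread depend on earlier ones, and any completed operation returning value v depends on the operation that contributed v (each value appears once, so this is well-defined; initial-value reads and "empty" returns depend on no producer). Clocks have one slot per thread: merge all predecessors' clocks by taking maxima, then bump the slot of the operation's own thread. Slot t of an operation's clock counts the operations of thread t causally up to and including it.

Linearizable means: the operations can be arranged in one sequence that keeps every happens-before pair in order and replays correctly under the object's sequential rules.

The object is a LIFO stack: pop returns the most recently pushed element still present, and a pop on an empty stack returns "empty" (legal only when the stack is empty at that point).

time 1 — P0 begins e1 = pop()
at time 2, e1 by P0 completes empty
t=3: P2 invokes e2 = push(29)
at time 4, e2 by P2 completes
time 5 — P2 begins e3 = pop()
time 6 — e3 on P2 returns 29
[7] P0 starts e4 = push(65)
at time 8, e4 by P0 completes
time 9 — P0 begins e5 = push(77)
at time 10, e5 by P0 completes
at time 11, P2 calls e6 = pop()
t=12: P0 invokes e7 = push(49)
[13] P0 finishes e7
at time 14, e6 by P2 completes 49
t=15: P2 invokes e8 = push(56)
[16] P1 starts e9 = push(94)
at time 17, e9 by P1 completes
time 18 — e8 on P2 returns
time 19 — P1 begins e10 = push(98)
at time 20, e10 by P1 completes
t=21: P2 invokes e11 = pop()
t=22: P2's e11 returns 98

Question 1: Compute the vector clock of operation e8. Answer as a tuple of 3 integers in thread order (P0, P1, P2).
no predecessors for e2 (invoked 3): P2 increments from zero → (0, 0, 1)
no predecessors for e9 (invoked 16): P1 increments from zero → (0, 1, 0)
no predecessors for e1 (invoked 1): P0 increments from zero → (1, 0, 0)
from VC(e2)=(0, 0, 1), e3 (invoked 5) maxes components and bumps P2 → (0, 0, 2)
from VC(e9)=(0, 1, 0), e10 (invoked 19) maxes components and bumps P1 → (0, 2, 0)
from VC(e1)=(1, 0, 0), e4 (invoked 7) maxes components and bumps P0 → (2, 0, 0)
from VC(e4)=(2, 0, 0), e5 (invoked 9) maxes components and bumps P0 → (3, 0, 0)
from VC(e5)=(3, 0, 0), e7 (invoked 12) maxes components and bumps P0 → (4, 0, 0)
from VC(e3)=(0, 0, 2), VC(e7)=(4, 0, 0), e6 (invoked 11) maxes components and bumps P2 → (4, 0, 3)
from VC(e6)=(4, 0, 3), e8 (invoked 15) maxes components and bumps P2 → (4, 0, 4)
from VC(e8)=(4, 0, 4), VC(e10)=(0, 2, 0), e11 (invoked 21) maxes components and bumps P2 → (4, 2, 5)
target: VC(e8) = (4, 0, 4)

(4, 0, 4)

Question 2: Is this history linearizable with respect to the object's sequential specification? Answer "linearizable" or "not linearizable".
a witness: e1, e2, e3, e4, e5, e7, e6, e8, e9, e10, e11
step 1: e1 pop() → empty — stack <>
step 2: e2 push(29) — stack <29>
step 3: e3 pop() → 29 — stack <>
step 4: e4 push(65) — stack <65>
step 5: e5 push(77) — stack <65,77>
step 6: e7 push(49) — stack <65,77,49>
step 7: e6 pop() → 49 — stack <65,77>
step 8: e8 push(56) — stack <65,77,56>
step 9: e9 push(94) — stack <65,77,56,94>
step 10: e10 push(98) — stack <65,77,56,94,98>
step 11: e11 pop() → 98 — stack <65,77,56,94>

linearizable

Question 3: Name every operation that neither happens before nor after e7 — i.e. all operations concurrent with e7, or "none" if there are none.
e7 runs from 12 to 13; window-overlapping ops are concurrent
e1 [1,2]: before
e2 [3,4]: before
e3 [5,6]: before
e4 [7,8]: before
e5 [9,10]: before
e6 [11,14]: concurrent
e8 [15,18]: after
e9 [16,17]: after
e10 [19,20]: after
e11 [21,22]: after

e6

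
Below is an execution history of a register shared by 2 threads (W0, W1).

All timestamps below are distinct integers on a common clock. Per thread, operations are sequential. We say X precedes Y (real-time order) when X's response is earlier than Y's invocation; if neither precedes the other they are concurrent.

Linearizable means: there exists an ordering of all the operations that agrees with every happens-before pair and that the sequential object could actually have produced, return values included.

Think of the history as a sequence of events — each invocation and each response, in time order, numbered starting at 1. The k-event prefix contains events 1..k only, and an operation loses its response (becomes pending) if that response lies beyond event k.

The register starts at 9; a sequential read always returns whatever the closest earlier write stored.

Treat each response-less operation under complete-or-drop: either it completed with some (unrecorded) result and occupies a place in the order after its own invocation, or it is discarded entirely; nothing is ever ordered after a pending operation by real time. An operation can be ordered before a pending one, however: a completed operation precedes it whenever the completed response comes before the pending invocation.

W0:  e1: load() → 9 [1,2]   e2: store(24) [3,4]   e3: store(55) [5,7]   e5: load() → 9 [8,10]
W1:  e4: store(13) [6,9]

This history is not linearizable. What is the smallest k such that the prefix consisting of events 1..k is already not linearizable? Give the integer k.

events 1..9 are linearizable; a witness order is e1, e2, e3, e4:
1. e1 load() → 9, leaving value 9
2. e2 store(24), leaving value 24
3. e3 store(55), leaving value 55
4. e4 store(13), leaving value 13
include event 10 — e5 responding at 10 — and every candidate order breaks
take e1, e2, e3, e4, e5: step 5 already fails, because e5 load() → 9 cannot occur there
take e1, e2, e3, e5, e4: step 4 already fails, because e5 load() → 9 cannot occur there

10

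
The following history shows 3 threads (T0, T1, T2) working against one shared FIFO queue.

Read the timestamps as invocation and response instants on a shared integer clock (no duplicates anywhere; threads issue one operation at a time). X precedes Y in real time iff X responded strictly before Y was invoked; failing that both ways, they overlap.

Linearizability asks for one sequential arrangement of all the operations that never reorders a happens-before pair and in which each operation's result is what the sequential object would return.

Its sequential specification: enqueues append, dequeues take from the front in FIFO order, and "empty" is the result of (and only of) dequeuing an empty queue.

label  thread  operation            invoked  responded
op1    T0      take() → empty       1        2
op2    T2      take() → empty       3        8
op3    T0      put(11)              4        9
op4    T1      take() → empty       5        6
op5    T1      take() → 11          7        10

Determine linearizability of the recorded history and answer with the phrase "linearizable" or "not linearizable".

linearizable

a witness: op1, op2, op4, op3, op5
step 1: op1 take() → empty — queue <>
step 2: op2 take() → empty — queue <>
step 3: op4 take() → empty — queue <>
step 4: op3 put(11) — queue <11>
step 5: op5 take() → 11 — queue <>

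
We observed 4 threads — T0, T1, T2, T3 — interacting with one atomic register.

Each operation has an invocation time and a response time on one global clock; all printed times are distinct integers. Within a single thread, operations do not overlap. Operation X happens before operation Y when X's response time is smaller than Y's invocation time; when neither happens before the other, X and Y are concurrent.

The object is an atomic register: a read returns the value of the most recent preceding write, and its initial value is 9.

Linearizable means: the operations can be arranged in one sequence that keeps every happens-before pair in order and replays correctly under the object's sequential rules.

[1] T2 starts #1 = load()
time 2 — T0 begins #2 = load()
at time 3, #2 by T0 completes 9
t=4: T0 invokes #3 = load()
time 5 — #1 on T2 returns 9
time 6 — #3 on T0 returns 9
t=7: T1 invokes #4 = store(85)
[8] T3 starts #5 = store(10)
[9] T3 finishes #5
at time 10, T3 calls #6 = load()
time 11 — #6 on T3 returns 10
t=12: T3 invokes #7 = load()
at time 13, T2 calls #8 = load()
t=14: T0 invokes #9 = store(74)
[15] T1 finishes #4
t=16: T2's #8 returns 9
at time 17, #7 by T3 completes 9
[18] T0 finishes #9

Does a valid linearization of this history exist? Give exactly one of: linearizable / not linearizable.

already the first 16 events (up to #8's response at time 16) admit no linearization; the first 15 still do
12 orders of the 7 completed atomic register ops respect real time; none is legal
include/drop combinations of the 2 pending operations (#7, #9) were all tried; none helps
one such order, #1, #2, #3, #4, #5, #6, #8 (pending dropped), breaks at step 7 where #8 load() → 9 is illegal
one such order, #1, #2, #3, #5, #4, #6, #8 (pending dropped), breaks at step 6 where #6 load() → 10 is illegal

not linearizable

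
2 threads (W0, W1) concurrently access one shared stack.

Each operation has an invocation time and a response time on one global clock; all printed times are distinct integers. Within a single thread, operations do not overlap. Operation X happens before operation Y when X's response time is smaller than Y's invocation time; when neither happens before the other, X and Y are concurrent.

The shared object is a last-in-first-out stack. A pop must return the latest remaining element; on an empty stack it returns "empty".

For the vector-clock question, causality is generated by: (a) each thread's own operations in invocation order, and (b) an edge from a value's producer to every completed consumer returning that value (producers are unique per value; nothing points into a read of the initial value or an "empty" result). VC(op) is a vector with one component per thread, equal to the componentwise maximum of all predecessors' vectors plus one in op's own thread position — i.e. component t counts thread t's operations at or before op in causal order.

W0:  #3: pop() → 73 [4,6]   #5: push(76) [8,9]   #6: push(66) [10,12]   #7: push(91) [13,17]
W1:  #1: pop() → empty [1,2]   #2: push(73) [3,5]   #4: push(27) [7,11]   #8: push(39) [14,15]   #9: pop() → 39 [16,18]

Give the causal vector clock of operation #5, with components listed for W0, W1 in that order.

invoked at 1, #1 has no predecessors; its own W1 bump gives (0, 1)
invoked at 3, #2 merges VC(#1)=(0, 1) and bumps W1's slot → (0, 2)
invoked at 7, #4 merges VC(#2)=(0, 2) and bumps W1's slot → (0, 3)
invoked at 4, #3 merges VC(#2)=(0, 2) and bumps W0's slot → (1, 2)
invoked at 14, #8 merges VC(#4)=(0, 3) and bumps W1's slot → (0, 4)
invoked at 8, #5 merges VC(#3)=(1, 2) and bumps W0's slot → (2, 2)
invoked at 16, #9 merges VC(#8)=(0, 4) and bumps W1's slot → (0, 5)
invoked at 10, #6 merges VC(#5)=(2, 2) and bumps W0's slot → (3, 2)
invoked at 13, #7 merges VC(#6)=(3, 2) and bumps W0's slot → (4, 2)
target: VC(#5) = (2, 2)

(2, 2)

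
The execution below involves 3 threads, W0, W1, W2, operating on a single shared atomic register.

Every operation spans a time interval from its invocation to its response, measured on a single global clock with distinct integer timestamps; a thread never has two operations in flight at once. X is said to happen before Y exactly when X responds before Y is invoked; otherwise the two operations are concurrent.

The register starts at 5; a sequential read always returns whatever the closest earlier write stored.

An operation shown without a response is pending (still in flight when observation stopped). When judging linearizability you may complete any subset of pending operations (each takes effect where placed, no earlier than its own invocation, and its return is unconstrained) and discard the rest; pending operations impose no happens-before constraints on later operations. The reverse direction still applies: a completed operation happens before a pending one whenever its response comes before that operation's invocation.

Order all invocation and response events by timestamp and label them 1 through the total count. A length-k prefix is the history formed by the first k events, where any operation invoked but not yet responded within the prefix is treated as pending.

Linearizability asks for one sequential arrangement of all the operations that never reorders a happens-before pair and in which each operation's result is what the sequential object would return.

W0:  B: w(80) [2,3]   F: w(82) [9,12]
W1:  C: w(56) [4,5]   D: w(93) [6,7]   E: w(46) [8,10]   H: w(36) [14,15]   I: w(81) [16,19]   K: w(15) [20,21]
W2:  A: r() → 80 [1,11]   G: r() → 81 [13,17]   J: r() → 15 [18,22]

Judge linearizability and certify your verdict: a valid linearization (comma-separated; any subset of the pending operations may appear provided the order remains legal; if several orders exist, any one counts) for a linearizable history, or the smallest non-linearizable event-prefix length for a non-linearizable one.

1. B w(80), leaving value 80
2. A r() → 80, leaving value 80
3. C w(56), leaving value 56
4. D w(93), leaving value 93
5. E w(46), leaving value 46
6. F w(82), leaving value 82
7. H w(36), leaving value 36
8. I w(81), leaving value 81
9. G r() → 81, leaving value 81
10. K w(15), leaving value 15
11. J r() → 15, leaving value 15

linearizable — witness: B, A, C, D, E, F, H, I, G, K, J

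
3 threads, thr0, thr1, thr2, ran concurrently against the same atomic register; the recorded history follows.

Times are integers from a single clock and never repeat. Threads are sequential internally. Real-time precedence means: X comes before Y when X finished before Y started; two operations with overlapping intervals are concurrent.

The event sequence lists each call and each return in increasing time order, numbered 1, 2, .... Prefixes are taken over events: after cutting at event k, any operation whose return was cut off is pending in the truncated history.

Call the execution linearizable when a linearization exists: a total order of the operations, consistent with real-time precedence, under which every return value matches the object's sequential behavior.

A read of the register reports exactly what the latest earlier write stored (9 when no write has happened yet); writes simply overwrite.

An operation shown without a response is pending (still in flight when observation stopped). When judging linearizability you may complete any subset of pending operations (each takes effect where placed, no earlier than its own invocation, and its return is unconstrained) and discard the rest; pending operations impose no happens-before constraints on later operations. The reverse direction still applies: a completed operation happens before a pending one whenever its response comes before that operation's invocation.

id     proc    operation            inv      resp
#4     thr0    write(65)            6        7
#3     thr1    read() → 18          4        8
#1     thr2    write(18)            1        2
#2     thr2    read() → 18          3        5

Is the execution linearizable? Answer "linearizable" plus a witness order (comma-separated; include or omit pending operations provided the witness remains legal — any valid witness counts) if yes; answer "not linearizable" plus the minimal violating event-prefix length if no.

linearizable — witness: #1, #2, #3, #4

1. #1 write(18), leaving value 18
2. #2 read() → 18, leaving value 18
3. #3 read() → 18, leaving value 18
4. #4 write(65), leaving value 65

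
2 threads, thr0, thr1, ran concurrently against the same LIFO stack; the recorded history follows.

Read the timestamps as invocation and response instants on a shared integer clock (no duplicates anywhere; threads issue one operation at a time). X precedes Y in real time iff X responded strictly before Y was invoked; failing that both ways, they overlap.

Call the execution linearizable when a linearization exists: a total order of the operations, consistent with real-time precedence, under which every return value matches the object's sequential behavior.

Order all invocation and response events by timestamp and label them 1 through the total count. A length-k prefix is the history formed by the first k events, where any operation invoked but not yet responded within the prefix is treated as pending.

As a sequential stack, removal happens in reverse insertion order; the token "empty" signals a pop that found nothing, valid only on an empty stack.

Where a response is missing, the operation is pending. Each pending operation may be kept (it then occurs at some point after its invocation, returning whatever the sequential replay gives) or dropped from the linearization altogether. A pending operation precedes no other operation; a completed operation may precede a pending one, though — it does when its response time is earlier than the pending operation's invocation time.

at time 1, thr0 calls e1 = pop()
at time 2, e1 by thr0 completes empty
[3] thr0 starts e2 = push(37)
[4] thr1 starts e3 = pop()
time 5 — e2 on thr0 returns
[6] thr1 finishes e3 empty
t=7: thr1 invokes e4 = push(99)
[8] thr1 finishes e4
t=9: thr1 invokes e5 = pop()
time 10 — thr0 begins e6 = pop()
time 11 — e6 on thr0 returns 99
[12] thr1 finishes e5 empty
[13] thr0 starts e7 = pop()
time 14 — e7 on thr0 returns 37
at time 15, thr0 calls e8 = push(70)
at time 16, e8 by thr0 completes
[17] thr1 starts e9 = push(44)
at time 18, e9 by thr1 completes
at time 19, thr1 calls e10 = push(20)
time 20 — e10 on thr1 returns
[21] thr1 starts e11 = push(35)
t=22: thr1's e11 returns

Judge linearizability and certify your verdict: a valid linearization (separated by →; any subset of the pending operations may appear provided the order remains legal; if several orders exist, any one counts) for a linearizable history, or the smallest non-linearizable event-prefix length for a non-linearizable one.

events 1..11 are fine; event 12 — the response of e5 at time 12 — makes the prefix non-linearizable
every one of the 4 real-time-consistent orders over 6 completed LIFO stack ops fails the sequential spec
sample order e1, e2, e3, e4, e5, e6 stalls at step 3 — e3 pop() → empty has no legal effect
sample order e1, e2, e3, e4, e6, e5 stalls at step 3 — e3 pop() → empty has no legal effect

not linearizable — minimal violating prefix: 12 events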